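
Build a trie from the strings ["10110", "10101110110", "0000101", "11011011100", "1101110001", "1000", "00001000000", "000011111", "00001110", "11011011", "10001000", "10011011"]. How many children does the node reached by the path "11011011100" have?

Walk "11011011100" from the root, arriving at one node.
No stored string extends past "11011011100".
That node has 0 child edges.

0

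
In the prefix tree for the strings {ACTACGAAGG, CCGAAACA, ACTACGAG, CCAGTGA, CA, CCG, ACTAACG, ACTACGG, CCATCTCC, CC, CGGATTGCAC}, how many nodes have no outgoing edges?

Leaves are exactly the stored words that no other stored word extends.
Those words: "ACTAACG", "ACTACGAAGG", "ACTACGAG", "ACTACGG", "CA", "CCAGTGA", "CCATCTCC", "CCGAAACA", "CGGATTGCAC"
Leaf count: 9

9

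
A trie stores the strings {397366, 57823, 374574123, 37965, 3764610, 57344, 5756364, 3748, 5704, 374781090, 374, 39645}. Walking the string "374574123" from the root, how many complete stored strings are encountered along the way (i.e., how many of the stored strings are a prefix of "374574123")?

2

Check each prefix of "374574123" against the stored set — each match is an end-marker on the path.
Prefixes of the query that are stored words: "374", "374574123"
Count: 2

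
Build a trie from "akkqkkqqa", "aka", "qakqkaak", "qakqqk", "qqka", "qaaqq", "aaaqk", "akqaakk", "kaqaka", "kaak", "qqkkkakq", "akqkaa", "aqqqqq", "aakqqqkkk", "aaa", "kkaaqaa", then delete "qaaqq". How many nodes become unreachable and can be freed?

Walk "qaaqq" from the leaf back toward the root, removing each node that no remaining word uses.
The suffix "aqq" (3 nodes) is used only by "qaaqq"; the node for "qa" still has the child "k", so pruning stops there.
Nodes removed: 3

3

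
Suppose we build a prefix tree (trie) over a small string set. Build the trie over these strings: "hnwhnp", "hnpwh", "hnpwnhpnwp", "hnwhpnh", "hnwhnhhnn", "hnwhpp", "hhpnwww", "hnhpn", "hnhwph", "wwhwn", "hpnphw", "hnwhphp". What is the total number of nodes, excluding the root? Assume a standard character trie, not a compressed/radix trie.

47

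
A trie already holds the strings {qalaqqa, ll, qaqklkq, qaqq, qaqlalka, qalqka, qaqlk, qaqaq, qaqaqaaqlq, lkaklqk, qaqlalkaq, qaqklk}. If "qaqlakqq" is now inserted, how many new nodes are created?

3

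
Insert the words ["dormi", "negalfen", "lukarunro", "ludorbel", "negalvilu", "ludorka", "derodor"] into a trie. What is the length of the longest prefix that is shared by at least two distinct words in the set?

Look for the deepest trie node that still has at least two words in its subtree.
e.g. "ludorbel" and "ludorka" share the prefix "ludor" of length 5; no pair shares a longer one.
Longest shared-prefix length: 5

5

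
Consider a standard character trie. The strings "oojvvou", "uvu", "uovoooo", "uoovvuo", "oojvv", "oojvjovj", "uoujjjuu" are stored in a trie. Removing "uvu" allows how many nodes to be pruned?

After clearing the end-marker at "uvu", prune upward until reaching a node still needed by another word.
The suffix "vu" (2 nodes) is used only by "uvu"; the node for "u" still has the child "o", so pruning stops there.
Nodes removed: 2

2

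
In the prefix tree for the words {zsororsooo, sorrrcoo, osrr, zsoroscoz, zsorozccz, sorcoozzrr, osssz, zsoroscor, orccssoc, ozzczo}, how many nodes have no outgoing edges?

Leaves are exactly the stored words that no other stored word extends.
Those words: "orccssoc", "osrr", "osssz", "ozzczo", "sorcoozzrr", "sorrrcoo", "zsororsooo", "zsoroscor", "zsoroscoz", "zsorozccz"
Leaf count: 10

10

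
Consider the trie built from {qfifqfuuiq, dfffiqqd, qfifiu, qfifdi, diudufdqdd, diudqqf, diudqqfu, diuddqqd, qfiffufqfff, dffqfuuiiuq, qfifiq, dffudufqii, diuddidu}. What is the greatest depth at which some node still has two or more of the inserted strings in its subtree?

Equivalently: take the maximum, over all pairs, of their longest common prefix length.
"diudqqf" and "diudqqfu" agree on "diudqqf" (7 characters) before diverging; nothing deeper is shared.
Longest shared-prefix length: 7

7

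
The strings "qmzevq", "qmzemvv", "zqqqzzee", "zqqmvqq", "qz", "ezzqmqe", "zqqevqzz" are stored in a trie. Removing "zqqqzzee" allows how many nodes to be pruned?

5

After clearing the end-marker at "zqqqzzee", prune upward until reaching a node still needed by another word.
The suffix "qzzee" (5 nodes) is used only by "zqqqzzee"; the node for "zqq" still has the child "m", so pruning stops there.
Nodes removed: 5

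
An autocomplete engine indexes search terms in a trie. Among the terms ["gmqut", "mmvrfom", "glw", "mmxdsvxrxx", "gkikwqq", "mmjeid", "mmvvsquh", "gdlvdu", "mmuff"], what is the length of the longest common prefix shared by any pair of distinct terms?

3

Equivalently: take the maximum, over all pairs, of their longest common prefix length.
"mmvrfom" and "mmvvsquh" agree on "mmv" (3 characters) before diverging; nothing deeper is shared.
Longest shared-prefix length: 3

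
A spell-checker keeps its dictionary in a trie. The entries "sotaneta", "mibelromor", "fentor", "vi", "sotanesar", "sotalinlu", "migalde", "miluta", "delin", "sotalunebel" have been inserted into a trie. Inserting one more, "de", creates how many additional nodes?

Every character of "de" already lies on an existing path (it is a prefix of some stored word).
No new nodes are needed: 0.

0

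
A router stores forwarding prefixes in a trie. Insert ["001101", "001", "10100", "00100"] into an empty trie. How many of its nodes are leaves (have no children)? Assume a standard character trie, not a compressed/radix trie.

3

A leaf is a node with no children — equivalently, the end of a word that is not a proper prefix of any other stored word.
Those words: "00100", "001101", "10100"
Leaf count: 3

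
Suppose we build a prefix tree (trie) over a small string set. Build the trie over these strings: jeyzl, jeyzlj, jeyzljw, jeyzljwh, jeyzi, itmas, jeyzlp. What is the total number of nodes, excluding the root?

For each word, the new-node count is its length minus the longest prefix already in the trie:
  "jeyzl" → 5 new (j, e, y, z, l)
  "jeyzlj" → prefix "jeyzl" already present; 1 new (j)
  "jeyzljw" → prefix "jeyzlj" already present; 1 new (w)
  "jeyzljwh" → prefix "jeyzljw" already present; 1 new (h)
  "jeyzi" → prefix "jeyz" already present; 1 new (i)
  "itmas" → 5 new (i, t, m, a, s)
  "jeyzlp" → prefix "jeyzl" already present; 1 new (p)
Total nodes = 5 + 1 + 1 + 1 + 1 + 5 + 1 = 15

15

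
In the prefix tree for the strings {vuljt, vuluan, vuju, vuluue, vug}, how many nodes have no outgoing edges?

Leaves are exactly the stored words that no other stored word extends.
Those words: "vug", "vuju", "vuljt", "vuluan", "vuluue"
Leaf count: 5

5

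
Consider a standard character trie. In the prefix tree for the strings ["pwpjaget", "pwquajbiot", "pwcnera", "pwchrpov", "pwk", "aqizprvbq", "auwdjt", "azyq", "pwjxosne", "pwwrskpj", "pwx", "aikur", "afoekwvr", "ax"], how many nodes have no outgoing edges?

14

A leaf is a node with no children — equivalently, the end of a word that is not a proper prefix of any other stored word.
Those words: "afoekwvr", "aikur", "aqizprvbq", "auwdjt", "ax", "azyq", "pwchrpov", "pwcnera", "pwjxosne", "pwk", "pwpjaget", "pwquajbiot", "pwwrskpj", "pwx"
Leaf count: 14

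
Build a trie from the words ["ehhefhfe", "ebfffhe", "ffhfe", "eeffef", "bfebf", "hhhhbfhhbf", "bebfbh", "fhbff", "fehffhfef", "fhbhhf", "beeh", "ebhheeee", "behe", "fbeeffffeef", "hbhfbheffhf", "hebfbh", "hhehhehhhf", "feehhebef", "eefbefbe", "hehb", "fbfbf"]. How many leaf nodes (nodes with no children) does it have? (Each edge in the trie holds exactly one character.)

21

Leaves are exactly the stored words that no other stored word extends.
Those words: "bebfbh", "beeh", "behe", "bfebf", "ebfffhe", "ebhheeee", "eefbefbe", "eeffef", "ehhefhfe", "fbeeffffeef", "fbfbf", "feehhebef", "fehffhfef", "ffhfe", "fhbff", "fhbhhf", "hbhfbheffhf", "hebfbh", "hehb", "hhehhehhhf", "hhhhbfhhbf"
Leaf count: 21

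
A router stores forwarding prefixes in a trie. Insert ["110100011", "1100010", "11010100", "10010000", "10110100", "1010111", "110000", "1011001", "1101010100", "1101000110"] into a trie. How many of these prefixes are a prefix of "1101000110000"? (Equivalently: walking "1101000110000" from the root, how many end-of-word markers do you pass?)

2

Walk "1101000110000" from the root; an end-of-word marker is hit whenever a stored word is a prefix of "1101000110000".
Prefixes of the query that are stored words: "110100011", "1101000110"
Count: 2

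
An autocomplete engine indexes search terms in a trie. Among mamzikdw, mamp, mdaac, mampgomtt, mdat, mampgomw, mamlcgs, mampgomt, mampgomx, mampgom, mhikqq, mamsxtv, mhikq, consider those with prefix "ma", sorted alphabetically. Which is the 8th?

mamsxtv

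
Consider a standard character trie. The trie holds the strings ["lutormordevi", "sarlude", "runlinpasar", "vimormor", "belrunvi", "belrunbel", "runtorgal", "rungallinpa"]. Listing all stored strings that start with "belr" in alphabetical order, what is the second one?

belrunvi

Words with prefix "belr", in lexicographic order: "belrunbel", "belrunvi"
Position 2: belrunvi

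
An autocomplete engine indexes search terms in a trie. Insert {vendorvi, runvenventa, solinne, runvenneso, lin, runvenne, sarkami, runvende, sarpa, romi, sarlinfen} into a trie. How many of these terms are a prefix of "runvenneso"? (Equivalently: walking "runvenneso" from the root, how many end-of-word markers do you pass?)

2

Walk "runvenneso" from the root; an end-of-word marker is hit whenever a stored word is a prefix of "runvenneso".
Prefixes of the query that are stored words: "runvenne", "runvenneso"
Count: 2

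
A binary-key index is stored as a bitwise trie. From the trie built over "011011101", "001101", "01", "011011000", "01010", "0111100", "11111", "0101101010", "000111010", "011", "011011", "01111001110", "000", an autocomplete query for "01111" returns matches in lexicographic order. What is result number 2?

Filter for "01111…" and sort: "0111100", "01111001110"
Position 2: 01111001110

01111001110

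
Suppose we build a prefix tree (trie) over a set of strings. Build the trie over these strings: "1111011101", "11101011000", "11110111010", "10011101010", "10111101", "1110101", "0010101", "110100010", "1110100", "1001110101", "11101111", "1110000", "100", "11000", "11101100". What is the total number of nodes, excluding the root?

Count nodes per top-level branch (shared prefixes stored once):
  '0'-branch (0010101): 7 nodes
  '1'-branch (100, 1001110101, 10011101010, 10111101, 11000, 110100010, 1110000, 1110100, 1110101, 11101011000, 11101100, 11101111, 1111011101, 11110111010): 53 nodes
Sum: 60

60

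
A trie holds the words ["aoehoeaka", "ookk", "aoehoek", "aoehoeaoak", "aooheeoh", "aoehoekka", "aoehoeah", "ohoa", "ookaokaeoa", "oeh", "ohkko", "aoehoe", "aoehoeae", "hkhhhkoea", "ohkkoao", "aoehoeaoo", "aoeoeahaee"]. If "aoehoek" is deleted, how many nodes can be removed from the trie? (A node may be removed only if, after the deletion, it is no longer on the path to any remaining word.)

0

After clearing the end-marker at "aoehoek", prune upward until reaching a node still needed by another word.
Every node on "aoehoek" is still needed (e.g. by "aoehoekka"), so nothing is freed.
Nodes removed: 0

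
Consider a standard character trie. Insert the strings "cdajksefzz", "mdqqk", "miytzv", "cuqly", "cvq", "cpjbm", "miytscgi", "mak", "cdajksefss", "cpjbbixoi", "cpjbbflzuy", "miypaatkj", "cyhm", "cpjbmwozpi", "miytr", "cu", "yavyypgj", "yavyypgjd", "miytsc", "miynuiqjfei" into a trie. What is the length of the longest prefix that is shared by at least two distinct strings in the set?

Look for the deepest trie node that still has at least two words in its subtree.
"cdajksefss" and "cdajksefzz" agree on "cdajksef" (8 characters) before diverging; nothing deeper is shared.
Longest shared-prefix length: 8

8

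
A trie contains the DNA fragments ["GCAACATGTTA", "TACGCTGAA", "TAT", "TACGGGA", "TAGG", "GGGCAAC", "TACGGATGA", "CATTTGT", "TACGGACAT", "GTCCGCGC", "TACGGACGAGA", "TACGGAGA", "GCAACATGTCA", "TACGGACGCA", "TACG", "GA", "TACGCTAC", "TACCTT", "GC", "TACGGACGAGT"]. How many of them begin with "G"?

6

Walk to "G"; the words in its subtree are exactly those with that prefix.
Words under "G": GA, GC, GCAACATGTCA, GCAACATGTTA, GGGCAAC, GTCCGCGC
Count: 6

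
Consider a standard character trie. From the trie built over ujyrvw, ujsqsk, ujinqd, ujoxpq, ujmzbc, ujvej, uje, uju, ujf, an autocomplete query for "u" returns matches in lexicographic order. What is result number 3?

ujinqd

DFS of the "u" subtree visits, in order: "uje", "ujf", "ujinqd", "ujmzbc", "ujoxpq", "ujsqsk", "uju", "ujvej", "ujyrvw"
Position 3: ujinqd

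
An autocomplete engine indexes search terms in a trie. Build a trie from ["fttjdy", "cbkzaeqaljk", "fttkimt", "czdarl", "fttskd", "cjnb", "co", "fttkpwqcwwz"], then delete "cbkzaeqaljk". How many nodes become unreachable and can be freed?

10

A node on "cbkzaeqaljk"'s path can go only if nothing else ends at it or branches off below it.
The suffix "bkzaeqaljk" (10 nodes) is used only by "cbkzaeqaljk"; the node for "c" still has the child "z", so pruning stops there.
Nodes removed: 10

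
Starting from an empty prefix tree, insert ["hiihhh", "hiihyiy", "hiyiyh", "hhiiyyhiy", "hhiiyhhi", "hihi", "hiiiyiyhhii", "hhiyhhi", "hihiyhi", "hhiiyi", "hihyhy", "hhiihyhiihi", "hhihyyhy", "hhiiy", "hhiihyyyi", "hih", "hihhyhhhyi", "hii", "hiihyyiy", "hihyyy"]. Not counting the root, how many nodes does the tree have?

Insert word by word; a character creates a node only if that edge doesn't already exist:
  "hiihhh" → 6 new (h, i, i, h, h, h)
  "hiihyiy" → prefix "hiih" already present; 3 new (y, i, y)
  "hiyiyh" → prefix "hi" already present; 4 new (y, i, y, h)
  "hhiiyyhiy" → prefix "h" already present; 8 new (h, i, i, y, y, h, i, y)
  "hhiiyhhi" → prefix "hhiiy" already present; 3 new (h, h, i)
  "hihi" → prefix "hi" already present; 2 new (h, i)
  "hiiiyiyhhii" → prefix "hii" already present; 8 new (i, y, i, y, h, h, i, i)
  "hhiyhhi" → prefix "hhi" already present; 4 new (y, h, h, i)
  "hihiyhi" → prefix "hihi" already present; 3 new (y, h, i)
  "hhiiyi" → prefix "hhiiy" already present; 1 new (i)
  "hihyhy" → prefix "hih" already present; 3 new (y, h, y)
  "hhiihyhiihi" → prefix "hhii" already present; 7 new (h, y, h, i, i, h, i)
  "hhihyyhy" → prefix "hhi" already present; 5 new (h, y, y, h, y)
  "hhiiy" → prefix "hhiiy" already present; 0 new (none)
  "hhiihyyyi" → prefix "hhiihy" already present; 3 new (y, y, i)
  "hih" → prefix "hih" already present; 0 new (none)
  "hihhyhhhyi" → prefix "hih" already present; 7 new (h, y, h, h, h, y, i)
  "hii" → prefix "hii" already present; 0 new (none)
  "hiihyyiy" → prefix "hiihy" already present; 3 new (y, i, y)
  "hihyyy" → prefix "hihy" already present; 2 new (y, y)
Total nodes = 6 + 3 + 4 + 8 + 3 + 2 + 8 + 4 + 3 + 1 + 3 + 7 + 5 + 0 + 3 + 0 + 7 + 0 + 3 + 2 = 72

72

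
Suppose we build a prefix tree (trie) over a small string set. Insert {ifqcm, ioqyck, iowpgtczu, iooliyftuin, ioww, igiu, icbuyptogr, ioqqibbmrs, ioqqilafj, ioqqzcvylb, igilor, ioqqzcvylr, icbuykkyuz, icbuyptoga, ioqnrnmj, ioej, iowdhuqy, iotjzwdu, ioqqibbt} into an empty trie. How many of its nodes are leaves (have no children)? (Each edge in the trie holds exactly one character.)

A leaf is a node with no children — equivalently, the end of a word that is not a proper prefix of any other stored word.
Those words: "icbuykkyuz", "icbuyptoga", "icbuyptogr", "ifqcm", "igilor", "igiu", "ioej", "iooliyftuin", "ioqnrnmj", "ioqqibbmrs", "ioqqibbt", "ioqqilafj", "ioqqzcvylb", "ioqqzcvylr", "ioqyck", "iotjzwdu", "iowdhuqy", "iowpgtczu", "ioww"
Leaf count: 19

19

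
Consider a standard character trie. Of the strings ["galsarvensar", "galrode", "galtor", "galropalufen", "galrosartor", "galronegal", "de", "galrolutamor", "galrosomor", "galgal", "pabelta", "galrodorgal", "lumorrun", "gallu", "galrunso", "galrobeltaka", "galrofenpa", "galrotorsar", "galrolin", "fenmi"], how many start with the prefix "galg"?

1

Traverse to the node for "galg", then collect every word in that subtree.
Words under "galg": galgal
Count: 1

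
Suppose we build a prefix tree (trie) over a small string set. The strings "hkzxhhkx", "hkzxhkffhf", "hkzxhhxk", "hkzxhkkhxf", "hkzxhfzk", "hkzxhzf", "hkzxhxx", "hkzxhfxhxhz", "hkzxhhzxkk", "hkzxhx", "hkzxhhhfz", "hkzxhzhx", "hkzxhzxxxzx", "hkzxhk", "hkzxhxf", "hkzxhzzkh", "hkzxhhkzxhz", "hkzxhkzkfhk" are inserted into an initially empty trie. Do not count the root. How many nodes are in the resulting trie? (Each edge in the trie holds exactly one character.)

58

For each word, the new-node count is its length minus the longest prefix already in the trie:
  "hkzxhhkx" → 8 new (h, k, z, x, h, h, k, x)
  "hkzxhkffhf" → prefix "hkzxh" already present; 5 new (k, f, f, h, f)
  "hkzxhhxk" → prefix "hkzxhh" already present; 2 new (x, k)
  "hkzxhkkhxf" → prefix "hkzxhk" already present; 4 new (k, h, x, f)
  "hkzxhfzk" → prefix "hkzxh" already present; 3 new (f, z, k)
  "hkzxhzf" → prefix "hkzxh" already present; 2 new (z, f)
  "hkzxhxx" → prefix "hkzxh" already present; 2 new (x, x)
  "hkzxhfxhxhz" → prefix "hkzxhf" already present; 5 new (x, h, x, h, z)
  "hkzxhhzxkk" → prefix "hkzxhh" already present; 4 new (z, x, k, k)
  "hkzxhx" → prefix "hkzxhx" already present; 0 new (none)
  "hkzxhhhfz" → prefix "hkzxhh" already present; 3 new (h, f, z)
  "hkzxhzhx" → prefix "hkzxhz" already present; 2 new (h, x)
  "hkzxhzxxxzx" → prefix "hkzxhz" already present; 5 new (x, x, x, z, x)
  "hkzxhk" → prefix "hkzxhk" already present; 0 new (none)
  "hkzxhxf" → prefix "hkzxhx" already present; 1 new (f)
  "hkzxhzzkh" → prefix "hkzxhz" already present; 3 new (z, k, h)
  "hkzxhhkzxhz" → prefix "hkzxhhk" already present; 4 new (z, x, h, z)
  "hkzxhkzkfhk" → prefix "hkzxhk" already present; 5 new (z, k, f, h, k)
Total nodes = 8 + 5 + 2 + 4 + 3 + 2 + 2 + 5 + 4 + 0 + 3 + 2 + 5 + 0 + 1 + 3 + 4 + 5 = 58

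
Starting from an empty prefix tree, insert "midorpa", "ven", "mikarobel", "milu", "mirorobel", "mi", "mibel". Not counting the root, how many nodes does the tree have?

29

For each word, the new-node count is its length minus the longest prefix already in the trie:
  "midorpa" → 7 new (m, i, d, o, r, p, a)
  "ven" → 3 new (v, e, n)
  "mikarobel" → prefix "mi" already present; 7 new (k, a, r, o, b, e, l)
  "milu" → prefix "mi" already present; 2 new (l, u)
  "mirorobel" → prefix "mi" already present; 7 new (r, o, r, o, b, e, l)
  "mi" → prefix "mi" already present; 0 new (none)
  "mibel" → prefix "mi" already present; 3 new (b, e, l)
Total nodes = 7 + 3 + 7 + 2 + 7 + 0 + 3 = 29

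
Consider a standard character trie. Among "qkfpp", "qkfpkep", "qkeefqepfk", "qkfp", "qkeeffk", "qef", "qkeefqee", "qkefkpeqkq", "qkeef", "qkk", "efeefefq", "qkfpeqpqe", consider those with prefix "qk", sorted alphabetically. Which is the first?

Words with prefix "qk", in lexicographic order: "qkeef", "qkeeffk", "qkeefqee", "qkeefqepfk", "qkefkpeqkq", "qkfp", "qkfpeqpqe", "qkfpkep", "qkfpp", "qkk"
The 1st is qkeef.

qkeef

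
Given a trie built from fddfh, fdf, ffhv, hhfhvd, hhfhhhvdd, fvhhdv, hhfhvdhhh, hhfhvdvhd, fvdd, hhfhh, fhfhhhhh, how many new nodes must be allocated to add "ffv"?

1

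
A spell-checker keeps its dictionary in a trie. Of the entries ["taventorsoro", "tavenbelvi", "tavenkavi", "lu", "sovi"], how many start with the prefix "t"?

3

Filter for entries beginning with "t":
Matches: "tavenbelvi", "tavenkavi", "taventorsoro"
Count: 3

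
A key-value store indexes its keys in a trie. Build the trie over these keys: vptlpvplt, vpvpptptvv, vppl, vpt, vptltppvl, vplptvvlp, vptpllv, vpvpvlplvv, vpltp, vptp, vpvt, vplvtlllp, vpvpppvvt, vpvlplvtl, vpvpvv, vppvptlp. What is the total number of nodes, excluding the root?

Trace insertions, counting only characters that open a new branch:
  "vptlpvplt" → 9 new (v, p, t, l, p, v, p, l, t)
  "vpvpptptvv" → prefix "vp" already present; 8 new (v, p, p, t, p, t, v, v)
  "vppl" → prefix "vp" already present; 2 new (p, l)
  "vpt" → prefix "vpt" already present; 0 new (none)
  "vptltppvl" → prefix "vptl" already present; 5 new (t, p, p, v, l)
  "vplptvvlp" → prefix "vp" already present; 7 new (l, p, t, v, v, l, p)
  "vptpllv" → prefix "vpt" already present; 4 new (p, l, l, v)
  "vpvpvlplvv" → prefix "vpvp" already present; 6 new (v, l, p, l, v, v)
  "vpltp" → prefix "vpl" already present; 2 new (t, p)
  "vptp" → prefix "vptp" already present; 0 new (none)
  "vpvt" → prefix "vpv" already present; 1 new (t)
  "vplvtlllp" → prefix "vpl" already present; 6 new (v, t, l, l, l, p)
  "vpvpppvvt" → prefix "vpvpp" already present; 4 new (p, v, v, t)
  "vpvlplvtl" → prefix "vpv" already present; 6 new (l, p, l, v, t, l)
  "vpvpvv" → prefix "vpvpv" already present; 1 new (v)
  "vppvptlp" → prefix "vpp" already present; 5 new (v, p, t, l, p)
Total nodes = 9 + 8 + 2 + 0 + 5 + 7 + 4 + 6 + 2 + 0 + 1 + 6 + 4 + 6 + 1 + 5 = 66

66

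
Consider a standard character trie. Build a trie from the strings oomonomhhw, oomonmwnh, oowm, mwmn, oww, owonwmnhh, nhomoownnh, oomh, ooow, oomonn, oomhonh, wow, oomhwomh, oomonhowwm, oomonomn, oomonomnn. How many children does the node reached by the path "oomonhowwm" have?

Walk "oomonhowwm" from the root, arriving at one node.
No stored string extends past "oomonhowwm".
That node has 0 child edges.

0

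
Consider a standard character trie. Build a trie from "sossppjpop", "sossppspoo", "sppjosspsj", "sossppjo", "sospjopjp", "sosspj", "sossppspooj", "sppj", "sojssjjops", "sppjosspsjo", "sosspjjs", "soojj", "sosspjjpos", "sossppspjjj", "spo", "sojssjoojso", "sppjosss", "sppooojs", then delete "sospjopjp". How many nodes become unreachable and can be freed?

6

Walk "sospjopjp" from the leaf back toward the root, removing each node that no remaining word uses.
The suffix "pjopjp" (6 nodes) is used only by "sospjopjp"; the node for "sos" still has the child "s", so pruning stops there.
Nodes removed: 6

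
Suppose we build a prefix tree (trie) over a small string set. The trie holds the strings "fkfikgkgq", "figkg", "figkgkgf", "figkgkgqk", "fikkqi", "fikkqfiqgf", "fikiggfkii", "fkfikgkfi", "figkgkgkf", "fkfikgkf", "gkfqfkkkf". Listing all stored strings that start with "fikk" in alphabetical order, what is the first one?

fikkqfiqgf

Filter for "fikk…" and sort: "fikkqfiqgf", "fikkqi"
Position 1: fikkqfiqgf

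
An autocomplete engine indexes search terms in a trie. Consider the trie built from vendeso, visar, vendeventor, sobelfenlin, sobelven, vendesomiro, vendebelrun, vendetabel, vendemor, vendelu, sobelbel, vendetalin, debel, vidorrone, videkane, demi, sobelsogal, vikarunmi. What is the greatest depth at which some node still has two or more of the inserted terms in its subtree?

7

The deepest shared node is where two words last agree before diverging.
"vendeso" and "vendesomiro" agree on "vendeso" (7 characters) before diverging; nothing deeper is shared.
Longest shared-prefix length: 7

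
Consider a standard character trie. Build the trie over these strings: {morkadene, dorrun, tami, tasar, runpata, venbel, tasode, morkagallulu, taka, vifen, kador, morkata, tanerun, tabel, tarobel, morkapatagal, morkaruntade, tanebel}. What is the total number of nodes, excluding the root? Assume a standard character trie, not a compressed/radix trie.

88

For each word, the new-node count is its length minus the longest prefix already in the trie:
  "morkadene" → 9 new (m, o, r, k, a, d, e, n, e)
  "dorrun" → 6 new (d, o, r, r, u, n)
  "tami" → 4 new (t, a, m, i)
  "tasar" → prefix "ta" already present; 3 new (s, a, r)
  "runpata" → 7 new (r, u, n, p, a, t, a)
  "venbel" → 6 new (v, e, n, b, e, l)
  "tasode" → prefix "tas" already present; 3 new (o, d, e)
  "morkagallulu" → prefix "morka" already present; 7 new (g, a, l, l, u, l, u)
  "taka" → prefix "ta" already present; 2 new (k, a)
  "vifen" → prefix "v" already present; 4 new (i, f, e, n)
  "kador" → 5 new (k, a, d, o, r)
  "morkata" → prefix "morka" already present; 2 new (t, a)
  "tanerun" → prefix "ta" already present; 5 new (n, e, r, u, n)
  "tabel" → prefix "ta" already present; 3 new (b, e, l)
  "tarobel" → prefix "ta" already present; 5 new (r, o, b, e, l)
  "morkapatagal" → prefix "morka" already present; 7 new (p, a, t, a, g, a, l)
  "morkaruntade" → prefix "morka" already present; 7 new (r, u, n, t, a, d, e)
  "tanebel" → prefix "tane" already present; 3 new (b, e, l)
Total nodes = 9 + 6 + 4 + 3 + 7 + 6 + 3 + 7 + 2 + 4 + 5 + 2 + 5 + 3 + 5 + 7 + 7 + 3 = 88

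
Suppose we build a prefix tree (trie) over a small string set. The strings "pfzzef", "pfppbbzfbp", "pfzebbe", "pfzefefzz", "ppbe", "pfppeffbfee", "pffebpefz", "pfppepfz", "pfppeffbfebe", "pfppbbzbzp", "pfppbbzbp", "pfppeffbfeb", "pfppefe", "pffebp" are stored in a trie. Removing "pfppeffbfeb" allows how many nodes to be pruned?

After clearing the end-marker at "pfppeffbfeb", prune upward until reaching a node still needed by another word.
Every node on "pfppeffbfeb" is still needed (e.g. by "pfppeffbfebe"), so nothing is freed.
Nodes removed: 0

0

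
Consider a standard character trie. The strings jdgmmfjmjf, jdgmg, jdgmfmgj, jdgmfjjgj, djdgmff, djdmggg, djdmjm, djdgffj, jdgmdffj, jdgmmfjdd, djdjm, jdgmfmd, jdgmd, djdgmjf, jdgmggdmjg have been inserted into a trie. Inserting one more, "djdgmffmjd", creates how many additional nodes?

3

Walking "djdgmffmjd" from the root, the first 7 characters ("djdgmff") follow existing edges; "m" is the first miss.
Each of the 3 remaining characters creates one node.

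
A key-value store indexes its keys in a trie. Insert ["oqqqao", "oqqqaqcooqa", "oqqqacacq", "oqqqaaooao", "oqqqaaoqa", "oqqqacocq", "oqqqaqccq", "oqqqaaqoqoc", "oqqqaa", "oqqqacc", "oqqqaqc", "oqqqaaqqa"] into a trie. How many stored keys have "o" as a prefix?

Filter for entries beginning with "o":
Matches: "oqqqaa", "oqqqaaooao", "oqqqaaoqa", "oqqqaaqoqoc", "oqqqaaqqa", "oqqqacacq", "oqqqacc", "oqqqacocq", "oqqqao", "oqqqaqc", "oqqqaqccq", "oqqqaqcooqa"
Count: 12

12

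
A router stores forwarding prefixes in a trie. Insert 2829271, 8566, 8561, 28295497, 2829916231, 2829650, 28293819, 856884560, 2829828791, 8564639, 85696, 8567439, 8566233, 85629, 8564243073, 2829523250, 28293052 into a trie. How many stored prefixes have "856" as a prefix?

Walk to "856"; the words in its subtree are exactly those with that prefix.
Matches: "8561", "85629", "8564243073", "8564639", "8566", "8566233", "8567439", "856884560", "85696"
Count: 9

9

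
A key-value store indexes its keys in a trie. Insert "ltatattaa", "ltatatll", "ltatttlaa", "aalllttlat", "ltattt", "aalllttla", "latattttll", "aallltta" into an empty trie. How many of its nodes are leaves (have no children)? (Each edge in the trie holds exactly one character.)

6

Leaves are exactly the stored words that no other stored word extends.
Those words: "aallltta", "aalllttlat", "latattttll", "ltatatll", "ltatattaa", "ltatttlaa"
Leaf count: 6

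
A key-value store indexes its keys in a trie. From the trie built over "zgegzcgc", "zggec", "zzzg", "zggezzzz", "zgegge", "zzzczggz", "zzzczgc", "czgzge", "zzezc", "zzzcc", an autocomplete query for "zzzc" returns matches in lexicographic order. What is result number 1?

zzzcc

Words with prefix "zzzc", in lexicographic order: "zzzcc", "zzzczgc", "zzzczggz"
Position 1: zzzcc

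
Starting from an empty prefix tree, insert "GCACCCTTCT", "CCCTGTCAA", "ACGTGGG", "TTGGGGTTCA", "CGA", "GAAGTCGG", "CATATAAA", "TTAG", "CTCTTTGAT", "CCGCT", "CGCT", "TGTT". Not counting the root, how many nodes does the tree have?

70

Insert word by word; a character creates a node only if that edge doesn't already exist:
  "GCACCCTTCT" → 10 new (G, C, A, C, C, C, T, T, C, T)
  "CCCTGTCAA" → 9 new (C, C, C, T, G, T, C, A, A)
  "ACGTGGG" → 7 new (A, C, G, T, G, G, G)
  "TTGGGGTTCA" → 10 new (T, T, G, G, G, G, T, T, C, A)
  "CGA" → prefix "C" already present; 2 new (G, A)
  "GAAGTCGG" → prefix "G" already present; 7 new (A, A, G, T, C, G, G)
  "CATATAAA" → prefix "C" already present; 7 new (A, T, A, T, A, A, A)
  "TTAG" → prefix "TT" already present; 2 new (A, G)
  "CTCTTTGAT" → prefix "C" already present; 8 new (T, C, T, T, T, G, A, T)
  "CCGCT" → prefix "CC" already present; 3 new (G, C, T)
  "CGCT" → prefix "CG" already present; 2 new (C, T)
  "TGTT" → prefix "T" already present; 3 new (G, T, T)
Total nodes = 10 + 9 + 7 + 10 + 2 + 7 + 7 + 2 + 8 + 3 + 2 + 3 = 70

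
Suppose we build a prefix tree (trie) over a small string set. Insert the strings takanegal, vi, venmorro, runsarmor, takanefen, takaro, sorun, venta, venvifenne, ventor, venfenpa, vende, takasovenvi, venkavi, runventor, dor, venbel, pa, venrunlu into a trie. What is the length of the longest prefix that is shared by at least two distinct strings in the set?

6

Equivalently: take the maximum, over all pairs, of their longest common prefix length.
"takanefen" and "takanegal" agree on "takane" (6 characters) before diverging; nothing deeper is shared.
Longest shared-prefix length: 6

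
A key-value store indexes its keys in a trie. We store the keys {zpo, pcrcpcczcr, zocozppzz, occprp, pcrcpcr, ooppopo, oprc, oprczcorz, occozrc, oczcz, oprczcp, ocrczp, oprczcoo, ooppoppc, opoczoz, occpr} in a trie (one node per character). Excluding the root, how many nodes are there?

Trace insertions, counting only characters that open a new branch:
  "zpo" → 3 new (z, p, o)
  "pcrcpcczcr" → 10 new (p, c, r, c, p, c, c, z, c, r)
  "zocozppzz" → prefix "z" already present; 8 new (o, c, o, z, p, p, z, z)
  "occprp" → 6 new (o, c, c, p, r, p)
  "pcrcpcr" → prefix "pcrcpc" already present; 1 new (r)
  "ooppopo" → prefix "o" already present; 6 new (o, p, p, o, p, o)
  "oprc" → prefix "o" already present; 3 new (p, r, c)
  "oprczcorz" → prefix "oprc" already present; 5 new (z, c, o, r, z)
  "occozrc" → prefix "occ" already present; 4 new (o, z, r, c)
  "oczcz" → prefix "oc" already present; 3 new (z, c, z)
  "oprczcp" → prefix "oprczc" already present; 1 new (p)
  "ocrczp" → prefix "oc" already present; 4 new (r, c, z, p)
  "oprczcoo" → prefix "oprczco" already present; 1 new (o)
  "ooppoppc" → prefix "ooppop" already present; 2 new (p, c)
  "opoczoz" → prefix "op" already present; 5 new (o, c, z, o, z)
  "occpr" → prefix "occpr" already present; 0 new (none)
Total nodes = 3 + 10 + 8 + 6 + 1 + 6 + 3 + 5 + 4 + 3 + 1 + 4 + 1 + 2 + 5 + 0 = 62

62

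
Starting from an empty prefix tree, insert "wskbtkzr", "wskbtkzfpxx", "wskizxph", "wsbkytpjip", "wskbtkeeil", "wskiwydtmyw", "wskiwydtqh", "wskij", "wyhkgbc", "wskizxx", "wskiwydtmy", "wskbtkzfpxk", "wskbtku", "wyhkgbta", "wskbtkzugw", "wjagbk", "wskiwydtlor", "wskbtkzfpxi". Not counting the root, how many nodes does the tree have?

62

For each word, the new-node count is its length minus the longest prefix already in the trie:
  "wskbtkzr" → 8 new (w, s, k, b, t, k, z, r)
  "wskbtkzfpxx" → prefix "wskbtkz" already present; 4 new (f, p, x, x)
  "wskizxph" → prefix "wsk" already present; 5 new (i, z, x, p, h)
  "wsbkytpjip" → prefix "ws" already present; 8 new (b, k, y, t, p, j, i, p)
  "wskbtkeeil" → prefix "wskbtk" already present; 4 new (e, e, i, l)
  "wskiwydtmyw" → prefix "wski" already present; 7 new (w, y, d, t, m, y, w)
  "wskiwydtqh" → prefix "wskiwydt" already present; 2 new (q, h)
  "wskij" → prefix "wski" already present; 1 new (j)
  "wyhkgbc" → prefix "w" already present; 6 new (y, h, k, g, b, c)
  "wskizxx" → prefix "wskizx" already present; 1 new (x)
  "wskiwydtmy" → prefix "wskiwydtmy" already present; 0 new (none)
  "wskbtkzfpxk" → prefix "wskbtkzfpx" already present; 1 new (k)
  "wskbtku" → prefix "wskbtk" already present; 1 new (u)
  "wyhkgbta" → prefix "wyhkgb" already present; 2 new (t, a)
  "wskbtkzugw" → prefix "wskbtkz" already present; 3 new (u, g, w)
  "wjagbk" → prefix "w" already present; 5 new (j, a, g, b, k)
  "wskiwydtlor" → prefix "wskiwydt" already present; 3 new (l, o, r)
  "wskbtkzfpxi" → prefix "wskbtkzfpx" already present; 1 new (i)
Total nodes = 8 + 4 + 5 + 8 + 4 + 7 + 2 + 1 + 6 + 1 + 0 + 1 + 1 + 2 + 3 + 5 + 3 + 1 = 62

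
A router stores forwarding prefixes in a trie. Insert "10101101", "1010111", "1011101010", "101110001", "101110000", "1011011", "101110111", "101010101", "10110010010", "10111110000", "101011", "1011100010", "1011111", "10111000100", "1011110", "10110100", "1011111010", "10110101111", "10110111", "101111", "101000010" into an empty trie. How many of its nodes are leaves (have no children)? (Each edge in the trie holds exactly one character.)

A leaf is a node with no children — equivalently, the end of a word that is not a proper prefix of any other stored word.
Those words: "101000010", "101010101", "10101101", "1010111", "10110010010", "10110100", "10110101111", "10110111", "101110000", "10111000100", "1011101010", "101110111", "1011110", "10111110000", "1011111010"
Leaf count: 15

15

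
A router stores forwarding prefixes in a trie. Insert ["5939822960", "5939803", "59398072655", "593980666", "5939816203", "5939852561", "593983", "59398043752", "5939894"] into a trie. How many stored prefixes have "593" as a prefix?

Filter for entries beginning with "593":
Matches: "5939803", "59398043752", "593980666", "59398072655", "5939816203", "5939822960", "593983", "5939852561", "5939894"
Count: 9

9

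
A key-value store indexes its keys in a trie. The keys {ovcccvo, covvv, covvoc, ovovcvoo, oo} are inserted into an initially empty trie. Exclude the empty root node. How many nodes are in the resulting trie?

21

Trie structure (* marks end of a word):
(root)
├─ c
│  └─ o
│     └─ v
│        └─ v
│           ├─ o
│           │  └─ c *
│           └─ v *
└─ o
   ├─ o *
   └─ v
      ├─ c
      │  └─ c
      │     └─ c
      │        └─ v
      │           └─ o *
      └─ o
         └─ v
            └─ c
               └─ v
                  └─ o
                     └─ o *
Counting every labelled node above: 21.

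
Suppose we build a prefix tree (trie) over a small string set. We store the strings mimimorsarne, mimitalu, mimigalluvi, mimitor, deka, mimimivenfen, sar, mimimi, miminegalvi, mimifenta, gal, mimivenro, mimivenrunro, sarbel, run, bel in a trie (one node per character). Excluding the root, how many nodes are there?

Insert word by word; a character creates a node only if that edge doesn't already exist:
  "mimimorsarne" → 12 new (m, i, m, i, m, o, r, s, a, r, n, e)
  "mimitalu" → prefix "mimi" already present; 4 new (t, a, l, u)
  "mimigalluvi" → prefix "mimi" already present; 7 new (g, a, l, l, u, v, i)
  "mimitor" → prefix "mimit" already present; 2 new (o, r)
  "deka" → 4 new (d, e, k, a)
  "mimimivenfen" → prefix "mimim" already present; 7 new (i, v, e, n, f, e, n)
  "sar" → 3 new (s, a, r)
  "mimimi" → prefix "mimimi" already present; 0 new (none)
  "miminegalvi" → prefix "mimi" already present; 7 new (n, e, g, a, l, v, i)
  "mimifenta" → prefix "mimi" already present; 5 new (f, e, n, t, a)
  "gal" → 3 new (g, a, l)
  "mimivenro" → prefix "mimi" already present; 5 new (v, e, n, r, o)
  "mimivenrunro" → prefix "mimivenr" already present; 4 new (u, n, r, o)
  "sarbel" → prefix "sar" already present; 3 new (b, e, l)
  "run" → 3 new (r, u, n)
  "bel" → 3 new (b, e, l)
Total nodes = 12 + 4 + 7 + 2 + 4 + 7 + 3 + 0 + 7 + 5 + 3 + 5 + 4 + 3 + 3 + 3 = 72

72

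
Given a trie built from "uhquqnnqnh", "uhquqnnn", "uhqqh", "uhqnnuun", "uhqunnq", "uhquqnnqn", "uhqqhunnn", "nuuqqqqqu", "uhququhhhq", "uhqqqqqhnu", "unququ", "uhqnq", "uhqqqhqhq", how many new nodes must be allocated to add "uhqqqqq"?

0

Every character of "uhqqqqq" already lies on an existing path (it is a prefix of some stored word).
No new nodes are needed: 0.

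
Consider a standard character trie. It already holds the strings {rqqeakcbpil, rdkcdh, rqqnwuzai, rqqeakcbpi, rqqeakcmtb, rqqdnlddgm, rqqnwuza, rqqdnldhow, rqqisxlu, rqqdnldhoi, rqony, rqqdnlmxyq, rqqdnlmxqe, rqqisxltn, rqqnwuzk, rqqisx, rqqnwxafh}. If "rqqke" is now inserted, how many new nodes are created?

2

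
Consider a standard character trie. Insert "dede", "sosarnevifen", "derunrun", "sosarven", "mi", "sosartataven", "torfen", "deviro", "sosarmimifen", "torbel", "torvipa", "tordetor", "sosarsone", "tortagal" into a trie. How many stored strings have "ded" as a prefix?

1

Filter for entries beginning with "ded":
Words under "ded": dede
Count: 1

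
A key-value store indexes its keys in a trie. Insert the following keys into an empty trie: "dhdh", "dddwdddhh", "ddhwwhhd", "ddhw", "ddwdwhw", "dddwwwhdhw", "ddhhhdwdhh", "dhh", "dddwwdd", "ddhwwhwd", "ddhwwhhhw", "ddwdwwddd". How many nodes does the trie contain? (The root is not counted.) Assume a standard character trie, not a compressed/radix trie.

47

For each word, the new-node count is its length minus the longest prefix already in the trie:
  "dhdh" → 4 new (d, h, d, h)
  "dddwdddhh" → prefix "d" already present; 8 new (d, d, w, d, d, d, h, h)
  "ddhwwhhd" → prefix "dd" already present; 6 new (h, w, w, h, h, d)
  "ddhw" → prefix "ddhw" already present; 0 new (none)
  "ddwdwhw" → prefix "dd" already present; 5 new (w, d, w, h, w)
  "dddwwwhdhw" → prefix "dddw" already present; 6 new (w, w, h, d, h, w)
  "ddhhhdwdhh" → prefix "ddh" already present; 7 new (h, h, d, w, d, h, h)
  "dhh" → prefix "dh" already present; 1 new (h)
  "dddwwdd" → prefix "dddww" already present; 2 new (d, d)
  "ddhwwhwd" → prefix "ddhwwh" already present; 2 new (w, d)
  "ddhwwhhhw" → prefix "ddhwwhh" already present; 2 new (h, w)
  "ddwdwwddd" → prefix "ddwdw" already present; 4 new (w, d, d, d)
Total nodes = 4 + 8 + 6 + 0 + 5 + 6 + 7 + 1 + 2 + 2 + 2 + 4 = 47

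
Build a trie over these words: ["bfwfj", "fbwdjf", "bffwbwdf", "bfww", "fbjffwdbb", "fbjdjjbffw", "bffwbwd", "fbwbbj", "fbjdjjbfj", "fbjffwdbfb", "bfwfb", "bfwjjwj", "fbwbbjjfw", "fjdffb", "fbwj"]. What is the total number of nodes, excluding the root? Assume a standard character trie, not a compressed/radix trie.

52

Insert word by word; a character creates a node only if that edge doesn't already exist:
  "bfwfj" → 5 new (b, f, w, f, j)
  "fbwdjf" → 6 new (f, b, w, d, j, f)
  "bffwbwdf" → prefix "bf" already present; 6 new (f, w, b, w, d, f)
  "bfww" → prefix "bfw" already present; 1 new (w)
  "fbjffwdbb" → prefix "fb" already present; 7 new (j, f, f, w, d, b, b)
  "fbjdjjbffw" → prefix "fbj" already present; 7 new (d, j, j, b, f, f, w)
  "bffwbwd" → prefix "bffwbwd" already present; 0 new (none)
  "fbwbbj" → prefix "fbw" already present; 3 new (b, b, j)
  "fbjdjjbfj" → prefix "fbjdjjbf" already present; 1 new (j)
  "fbjffwdbfb" → prefix "fbjffwdb" already present; 2 new (f, b)
  "bfwfb" → prefix "bfwf" already present; 1 new (b)
  "bfwjjwj" → prefix "bfw" already present; 4 new (j, j, w, j)
  "fbwbbjjfw" → prefix "fbwbbj" already present; 3 new (j, f, w)
  "fjdffb" → prefix "f" already present; 5 new (j, d, f, f, b)
  "fbwj" → prefix "fbw" already present; 1 new (j)
Total nodes = 5 + 6 + 6 + 1 + 7 + 7 + 0 + 3 + 1 + 2 + 1 + 4 + 3 + 5 + 1 = 52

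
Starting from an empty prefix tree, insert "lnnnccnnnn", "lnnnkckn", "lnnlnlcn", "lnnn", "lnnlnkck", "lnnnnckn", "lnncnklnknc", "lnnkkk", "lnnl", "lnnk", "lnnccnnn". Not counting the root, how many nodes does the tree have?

Insert word by word; a character creates a node only if that edge doesn't already exist:
  "lnnnccnnnn" → 10 new (l, n, n, n, c, c, n, n, n, n)
  "lnnnkckn" → prefix "lnnn" already present; 4 new (k, c, k, n)
  "lnnlnlcn" → prefix "lnn" already present; 5 new (l, n, l, c, n)
  "lnnn" → prefix "lnnn" already present; 0 new (none)
  "lnnlnkck" → prefix "lnnln" already present; 3 new (k, c, k)
  "lnnnnckn" → prefix "lnnn" already present; 4 new (n, c, k, n)
  "lnncnklnknc" → prefix "lnn" already present; 8 new (c, n, k, l, n, k, n, c)
  "lnnkkk" → prefix "lnn" already present; 3 new (k, k, k)
  "lnnl" → prefix "lnnl" already present; 0 new (none)
  "lnnk" → prefix "lnnk" already present; 0 new (none)
  "lnnccnnn" → prefix "lnnc" already present; 4 new (c, n, n, n)
Total nodes = 10 + 4 + 5 + 0 + 3 + 4 + 8 + 3 + 0 + 0 + 4 = 41

41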